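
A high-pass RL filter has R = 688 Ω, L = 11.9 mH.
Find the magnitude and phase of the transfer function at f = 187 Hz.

Step 1 — Angular frequency: ω = 2π·187 = 1175 rad/s.
Step 2 — Transfer function: H(jω) = jωL/(R + jωL).
Step 3 — Numerator jωL = j·13.98; denominator R + jωL = 688 + j13.98.
Step 4 — H = 0.0004128 + j0.02031.
Step 5 — Magnitude: |H| = 0.02032 (-33.8 dB); phase: φ = 88.8°.

|H| = 0.02032 (-33.8 dB), φ = 88.8°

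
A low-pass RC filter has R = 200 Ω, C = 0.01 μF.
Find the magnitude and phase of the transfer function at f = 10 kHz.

Step 1 — Angular frequency: ω = 2π·1e+04 = 6.283e+04 rad/s.
Step 2 — Transfer function: H(jω) = 1/(1 + jωRC).
Step 3 — Denominator: 1 + jωRC = 1 + j·6.283e+04·200·1e-08 = 1 + j0.1257.
Step 4 — H = 0.9845 - j0.1237.
Step 5 — Magnitude: |H| = 0.9922 (-0.1 dB); phase: φ = -7.2°.

|H| = 0.9922 (-0.1 dB), φ = -7.2°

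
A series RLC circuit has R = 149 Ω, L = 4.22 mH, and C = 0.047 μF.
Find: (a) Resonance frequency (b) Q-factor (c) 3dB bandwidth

Step 1 — Resonance: ω₀ = 1/√(LC) = 1/√(0.00422·4.7e-08) = 7.101e+04 rad/s.
Step 2 — f₀ = ω₀/(2π) = 1.13e+04 Hz.
Step 3 — Series Q: Q = ω₀L/R = 7.101e+04·0.00422/149 = 2.011.
Step 4 — Bandwidth: Δω = ω₀/Q = 3.531e+04 rad/s; BW = Δω/(2π) = 5619 Hz.

(a) f₀ = 1.13e+04 Hz  (b) Q = 2.011  (c) BW = 5619 Hz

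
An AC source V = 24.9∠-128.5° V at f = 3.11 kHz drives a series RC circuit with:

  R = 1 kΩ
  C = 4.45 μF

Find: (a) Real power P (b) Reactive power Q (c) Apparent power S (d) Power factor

Step 1 — Angular frequency: ω = 2π·f = 2π·3110 = 1.954e+04 rad/s.
Step 2 — Component impedances:
  R: Z = R = 1000 Ω
  C: Z = 1/(jωC) = -j/(ω·C) = 0 - j11.5 Ω
Step 3 — Series combination: Z_total = R + C = 1000 - j11.5 Ω = 1000∠-0.7° Ω.
Step 4 — Source phasor: V = 24.9∠-128.5° V = -15.5 - j19.49 V.
Step 5 — Current: I = V / Z = -0.01527 - j0.01966 A = 0.0249∠-127.8° A.
Step 6 — Complex power: S = V·I* = 0.6199 - j0.007129 VA.
Step 7 — Real power: P = Re(S) = 0.6199 W.
Step 8 — Reactive power: Q = Im(S) = -0.007129 VAR.
Step 9 — Apparent power: |S| = 0.62 VA.
Step 10 — Power factor: PF = P/|S| = 0.9999 (leading).

(a) P = 0.6199 W  (b) Q = -0.007129 VAR  (c) S = 0.62 VA  (d) PF = 0.9999 (leading)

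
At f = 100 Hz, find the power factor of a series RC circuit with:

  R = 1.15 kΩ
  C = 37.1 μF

Step 1 — Angular frequency: ω = 2π·f = 2π·100 = 628.3 rad/s.
Step 2 — Component impedances:
  R: Z = R = 1150 Ω
  C: Z = 1/(jωC) = -j/(ω·C) = 0 - j42.9 Ω
Step 3 — Series combination: Z_total = R + C = 1150 - j42.9 Ω = 1151∠-2.1° Ω.
Step 4 — Power factor: PF = cos(φ) = Re(Z)/|Z| = 1150/1150.8 = 0.9993.
Step 5 — Type: Im(Z) = -42.9 ⇒ leading (phase φ = -2.1°).

PF = 0.9993 (leading, φ = -2.1°)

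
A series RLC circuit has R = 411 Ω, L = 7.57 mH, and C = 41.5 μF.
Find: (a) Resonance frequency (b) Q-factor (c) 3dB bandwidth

Step 1 — Resonance: ω₀ = 1/√(LC) = 1/√(0.00757·4.15e-05) = 1784 rad/s.
Step 2 — f₀ = ω₀/(2π) = 284 Hz.
Step 3 — Series Q: Q = ω₀L/R = 1784·0.00757/411 = 0.03286.
Step 4 — Bandwidth: Δω = ω₀/Q = 5.429e+04 rad/s; BW = Δω/(2π) = 8641 Hz.

(a) f₀ = 284 Hz  (b) Q = 0.03286  (c) BW = 8641 Hz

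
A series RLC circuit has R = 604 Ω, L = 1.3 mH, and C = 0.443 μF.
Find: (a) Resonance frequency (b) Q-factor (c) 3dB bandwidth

Step 1 — Resonance condition Im(Z)=0 gives ω₀ = 1/√(LC).
Step 2 — ω₀ = 1/√(0.0013·4.43e-07) = 4.167e+04 rad/s.
Step 3 — f₀ = ω₀/(2π) = 6632 Hz.
Step 4 — Series Q: Q = ω₀L/R = 4.167e+04·0.0013/604 = 0.08969.
Step 5 — 3dB bandwidth: Δω = ω₀/Q = 4.646e+05 rad/s; BW = Δω/(2π) = 7.395e+04 Hz.

(a) f₀ = 6632 Hz  (b) Q = 0.08969  (c) BW = 7.395e+04 Hz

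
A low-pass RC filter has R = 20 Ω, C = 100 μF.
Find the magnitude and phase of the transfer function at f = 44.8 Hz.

Step 1 — Angular frequency: ω = 2π·44.8 = 281.5 rad/s.
Step 2 — Transfer function: H(jω) = 1/(1 + jωRC).
Step 3 — Denominator: 1 + jωRC = 1 + j·281.5·20·0.0001 = 1 + j0.563.
Step 4 — H = 0.7593 - j0.4275.
Step 5 — Magnitude: |H| = 0.8714 (-1.2 dB); phase: φ = -29.4°.

|H| = 0.8714 (-1.2 dB), φ = -29.4°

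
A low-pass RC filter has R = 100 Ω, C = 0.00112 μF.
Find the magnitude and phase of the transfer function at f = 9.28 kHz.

Step 1 — Angular frequency: ω = 2π·9280 = 5.831e+04 rad/s.
Step 2 — Transfer function: H(jω) = 1/(1 + jωRC).
Step 3 — Denominator: 1 + jωRC = 1 + j·5.831e+04·100·1.12e-09 = 1 + j0.00653.
Step 4 — H = 1 - j0.00653.
Step 5 — Magnitude: |H| = 1 (-0.0 dB); phase: φ = -0.4°.

|H| = 1 (-0.0 dB), φ = -0.4°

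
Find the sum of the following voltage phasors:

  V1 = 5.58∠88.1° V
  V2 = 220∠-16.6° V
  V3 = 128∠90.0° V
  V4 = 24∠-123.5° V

Step 1 — Convert each phasor to rectangular form:
  V1 = 5.58·(cos(88.1°) + j·sin(88.1°)) = 0.185 + j5.577 V
  V2 = 220·(cos(-16.6°) + j·sin(-16.6°)) = 210.8 - j62.85 V
  V3 = 128·(cos(90.0°) + j·sin(90.0°)) = 0 + j128 V
  V4 = 24·(cos(-123.5°) + j·sin(-123.5°)) = -13.25 - j20.01 V
Step 2 — Sum components: V_total = 197.8 + j50.71 V.
Step 3 — Convert to polar: |V_total| = 204.2 V, ∠V_total = 14.4°.

V_total = 204.2∠14.4° V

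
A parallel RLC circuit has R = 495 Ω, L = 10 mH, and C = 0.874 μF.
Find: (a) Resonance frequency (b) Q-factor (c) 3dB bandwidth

Step 1 — Resonance: ω₀ = 1/√(LC) = 1/√(0.01·8.74e-07) = 1.07e+04 rad/s.
Step 2 — f₀ = ω₀/(2π) = 1702 Hz.
Step 3 — Parallel Q: Q = R/(ω₀L) = 495/(1.07e+04·0.01) = 4.628.
Step 4 — Bandwidth: Δω = ω₀/Q = 2311 rad/s; BW = Δω/(2π) = 367.9 Hz.

(a) f₀ = 1702 Hz  (b) Q = 4.628  (c) BW = 367.9 Hz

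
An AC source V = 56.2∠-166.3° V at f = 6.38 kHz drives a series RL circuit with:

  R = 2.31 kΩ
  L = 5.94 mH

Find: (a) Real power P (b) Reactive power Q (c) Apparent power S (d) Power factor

Step 1 — Angular frequency: ω = 2π·f = 2π·6380 = 4.009e+04 rad/s.
Step 2 — Component impedances:
  R: Z = R = 2310 Ω
  L: Z = jωL = j·4.009e+04·0.00594 = 0 + j238.1 Ω
Step 3 — Series combination: Z_total = R + L = 2310 + j238.1 Ω = 2322∠5.9° Ω.
Step 4 — Source phasor: V = 56.2∠-166.3° V = -54.6 - j13.31 V.
Step 5 — Current: I = V / Z = -0.02398 - j0.003291 A = 0.0242∠-172.2° A.
Step 6 — Complex power: S = V·I* = 1.353 + j0.1395 VA.
Step 7 — Real power: P = Re(S) = 1.353 W.
Step 8 — Reactive power: Q = Im(S) = 0.1395 VAR.
Step 9 — Apparent power: |S| = 1.36 VA.
Step 10 — Power factor: PF = P/|S| = 0.9947 (lagging).

(a) P = 1.353 W  (b) Q = 0.1395 VAR  (c) S = 1.36 VA  (d) PF = 0.9947 (lagging)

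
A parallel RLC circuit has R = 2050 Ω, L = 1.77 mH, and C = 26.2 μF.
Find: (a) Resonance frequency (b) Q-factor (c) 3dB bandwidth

Step 1 — Resonance: ω₀ = 1/√(LC) = 1/√(0.00177·2.62e-05) = 4644 rad/s.
Step 2 — f₀ = ω₀/(2π) = 739.1 Hz.
Step 3 — Parallel Q: Q = R/(ω₀L) = 2050/(4644·0.00177) = 249.4.
Step 4 — Bandwidth: Δω = ω₀/Q = 18.62 rad/s; BW = Δω/(2π) = 2.963 Hz.

(a) f₀ = 739.1 Hz  (b) Q = 249.4  (c) BW = 2.963 Hz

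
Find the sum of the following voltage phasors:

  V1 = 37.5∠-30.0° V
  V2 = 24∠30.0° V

Step 1 — Convert each phasor to rectangular form:
  V1 = 37.5·(cos(-30.0°) + j·sin(-30.0°)) = 32.48 - j18.75 V
  V2 = 24·(cos(30.0°) + j·sin(30.0°)) = 20.78 + j12 V
Step 2 — Sum components: V_total = 53.26 - j6.75 V.
Step 3 — Convert to polar: |V_total| = 53.69 V, ∠V_total = -7.2°.

V_total = 53.69∠-7.2° V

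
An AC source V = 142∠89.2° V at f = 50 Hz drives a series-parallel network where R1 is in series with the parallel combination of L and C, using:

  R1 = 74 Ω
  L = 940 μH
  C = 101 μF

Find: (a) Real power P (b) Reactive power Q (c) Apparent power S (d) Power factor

Step 1 — Angular frequency: ω = 2π·f = 2π·50 = 314.2 rad/s.
Step 2 — Component impedances:
  R1: Z = R = 74 Ω
  L: Z = jωL = j·314.2·0.00094 = 0 + j0.2953 Ω
  C: Z = 1/(jωC) = -j/(ω·C) = 0 - j31.52 Ω
Step 3 — Parallel branch: L || C = 1/(1/L + 1/C) = 0 + j0.2981 Ω.
Step 4 — Series with R1: Z_total = R1 + (L || C) = 74 + j0.2981 Ω = 74∠0.2° Ω.
Step 5 — Source phasor: V = 142∠89.2° V = 1.983 + j142 V.
Step 6 — Current: I = V / Z = 0.03452 + j1.919 A = 1.919∠89.0° A.
Step 7 — Complex power: S = V·I* = 272.5 + j1.098 VA.
Step 8 — Real power: P = Re(S) = 272.5 W.
Step 9 — Reactive power: Q = Im(S) = 1.098 VAR.
Step 10 — Apparent power: |S| = 272.5 VA.
Step 11 — Power factor: PF = P/|S| = 1 (lagging).

(a) P = 272.5 W  (b) Q = 1.098 VAR  (c) S = 272.5 VA  (d) PF = 1 (lagging)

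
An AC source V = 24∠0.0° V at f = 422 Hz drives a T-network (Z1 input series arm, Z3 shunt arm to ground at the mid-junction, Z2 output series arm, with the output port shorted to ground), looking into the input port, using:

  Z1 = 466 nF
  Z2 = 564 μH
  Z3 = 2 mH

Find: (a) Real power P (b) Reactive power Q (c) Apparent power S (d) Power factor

Step 1 — Angular frequency: ω = 2π·f = 2π·422 = 2652 rad/s.
Step 2 — Component impedances:
  Z1: Z = 1/(jωC) = -j/(ω·C) = 0 - j809.3 Ω
  Z2: Z = jωL = j·2652·0.000564 = 0 + j1.495 Ω
  Z3: Z = jωL = j·2652·0.002 = 0 + j5.303 Ω
Step 3 — With the output port shorted to ground, the output series arm Z2 runs from the junction to ground; the shunt arm Z3 also runs from the junction to ground. They appear in parallel: Z3 || Z2 = 0 + j1.166 Ω.
Step 4 — Series with input arm Z1: Z_in = Z1 + (Z3 || Z2) = 0 - j808.2 Ω = 808.2∠-90.0° Ω.
Step 5 — Source phasor: V = 24∠0.0° V = 24 V.
Step 6 — Current: I = V / Z = 0 + j0.0297 A = 0.0297∠90.0° A.
Step 7 — Complex power: S = V·I* = 0 - j0.7127 VA.
Step 8 — Real power: P = Re(S) = 0 W.
Step 9 — Reactive power: Q = Im(S) = -0.7127 VAR.
Step 10 — Apparent power: |S| = 0.7127 VA.
Step 11 — Power factor: PF = P/|S| = 0 (leading).

(a) P = 0 W  (b) Q = -0.7127 VAR  (c) S = 0.7127 VA  (d) PF = 0 (leading)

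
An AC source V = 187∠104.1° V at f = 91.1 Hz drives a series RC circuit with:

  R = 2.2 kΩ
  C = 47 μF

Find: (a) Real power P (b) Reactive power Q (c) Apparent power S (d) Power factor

Step 1 — Angular frequency: ω = 2π·f = 2π·91.1 = 572.4 rad/s.
Step 2 — Component impedances:
  R: Z = R = 2200 Ω
  C: Z = 1/(jωC) = -j/(ω·C) = 0 - j37.17 Ω
Step 3 — Series combination: Z_total = R + C = 2200 - j37.17 Ω = 2200∠-1.0° Ω.
Step 4 — Source phasor: V = 187∠104.1° V = -45.56 + j181.4 V.
Step 5 — Current: I = V / Z = -0.02209 + j0.08207 A = 0.08499∠105.1° A.
Step 6 — Complex power: S = V·I* = 15.89 - j0.2685 VA.
Step 7 — Real power: P = Re(S) = 15.89 W.
Step 8 — Reactive power: Q = Im(S) = -0.2685 VAR.
Step 9 — Apparent power: |S| = 15.89 VA.
Step 10 — Power factor: PF = P/|S| = 0.9999 (leading).

(a) P = 15.89 W  (b) Q = -0.2685 VAR  (c) S = 15.89 VA  (d) PF = 0.9999 (leading)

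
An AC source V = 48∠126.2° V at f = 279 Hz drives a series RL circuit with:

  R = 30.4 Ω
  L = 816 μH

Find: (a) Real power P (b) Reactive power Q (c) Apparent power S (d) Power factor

Step 1 — Angular frequency: ω = 2π·f = 2π·279 = 1753 rad/s.
Step 2 — Component impedances:
  R: Z = R = 30.4 Ω
  L: Z = jωL = j·1753·0.000816 = 0 + j1.43 Ω
Step 3 — Series combination: Z_total = R + L = 30.4 + j1.43 Ω = 30.43∠2.7° Ω.
Step 4 — Source phasor: V = 48∠126.2° V = -28.35 + j38.73 V.
Step 5 — Current: I = V / Z = -0.8707 + j1.315 A = 1.577∠123.5° A.
Step 6 — Complex power: S = V·I* = 75.62 + j3.558 VA.
Step 7 — Real power: P = Re(S) = 75.62 W.
Step 8 — Reactive power: Q = Im(S) = 3.558 VAR.
Step 9 — Apparent power: |S| = 75.71 VA.
Step 10 — Power factor: PF = P/|S| = 0.9989 (lagging).

(a) P = 75.62 W  (b) Q = 3.558 VAR  (c) S = 75.71 VA  (d) PF = 0.9989 (lagging)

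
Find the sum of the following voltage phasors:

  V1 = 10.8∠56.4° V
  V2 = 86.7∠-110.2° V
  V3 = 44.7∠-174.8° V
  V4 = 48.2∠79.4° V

Step 1 — Convert each phasor to rectangular form:
  V1 = 10.8·(cos(56.4°) + j·sin(56.4°)) = 5.977 + j8.996 V
  V2 = 86.7·(cos(-110.2°) + j·sin(-110.2°)) = -29.94 - j81.37 V
  V3 = 44.7·(cos(-174.8°) + j·sin(-174.8°)) = -44.52 - j4.051 V
  V4 = 48.2·(cos(79.4°) + j·sin(79.4°)) = 8.866 + j47.38 V
Step 2 — Sum components: V_total = -59.61 - j29.05 V.
Step 3 — Convert to polar: |V_total| = 66.31 V, ∠V_total = -154.0°.

V_total = 66.31∠-154.0° V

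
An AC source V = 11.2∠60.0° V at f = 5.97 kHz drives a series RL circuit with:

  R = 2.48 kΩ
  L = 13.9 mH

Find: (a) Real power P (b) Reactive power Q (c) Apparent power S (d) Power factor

Step 1 — Angular frequency: ω = 2π·f = 2π·5970 = 3.751e+04 rad/s.
Step 2 — Component impedances:
  R: Z = R = 2480 Ω
  L: Z = jωL = j·3.751e+04·0.0139 = 0 + j521.4 Ω
Step 3 — Series combination: Z_total = R + L = 2480 + j521.4 Ω = 2534∠11.9° Ω.
Step 4 — Source phasor: V = 11.2∠60.0° V = 5.6 + j9.699 V.
Step 5 — Current: I = V / Z = 0.00295 + j0.003291 A = 0.00442∠48.1° A.
Step 6 — Complex power: S = V·I* = 0.04844 + j0.01018 VA.
Step 7 — Real power: P = Re(S) = 0.04844 W.
Step 8 — Reactive power: Q = Im(S) = 0.01018 VAR.
Step 9 — Apparent power: |S| = 0.0495 VA.
Step 10 — Power factor: PF = P/|S| = 0.9786 (lagging).

(a) P = 0.04844 W  (b) Q = 0.01018 VAR  (c) S = 0.0495 VA  (d) PF = 0.9786 (lagging)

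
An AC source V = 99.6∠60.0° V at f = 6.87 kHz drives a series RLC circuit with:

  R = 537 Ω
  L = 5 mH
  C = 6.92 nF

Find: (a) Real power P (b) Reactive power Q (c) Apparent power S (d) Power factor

Step 1 — Angular frequency: ω = 2π·f = 2π·6870 = 4.317e+04 rad/s.
Step 2 — Component impedances:
  R: Z = R = 537 Ω
  L: Z = jωL = j·4.317e+04·0.005 = 0 + j215.8 Ω
  C: Z = 1/(jωC) = -j/(ω·C) = 0 - j3348 Ω
Step 3 — Series combination: Z_total = R + L + C = 537 - j3132 Ω = 3178∠-80.3° Ω.
Step 4 — Source phasor: V = 99.6∠60.0° V = 49.8 + j86.26 V.
Step 5 — Current: I = V / Z = -0.02411 + j0.02003 A = 0.03134∠140.3° A.
Step 6 — Complex power: S = V·I* = 0.5276 - j3.077 VA.
Step 7 — Real power: P = Re(S) = 0.5276 W.
Step 8 — Reactive power: Q = Im(S) = -3.077 VAR.
Step 9 — Apparent power: |S| = 3.122 VA.
Step 10 — Power factor: PF = P/|S| = 0.169 (leading).

(a) P = 0.5276 W  (b) Q = -3.077 VAR  (c) S = 3.122 VA  (d) PF = 0.169 (leading)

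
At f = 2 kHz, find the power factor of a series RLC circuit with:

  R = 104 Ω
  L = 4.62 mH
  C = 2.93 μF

Step 1 — Angular frequency: ω = 2π·f = 2π·2000 = 1.257e+04 rad/s.
Step 2 — Component impedances:
  R: Z = R = 104 Ω
  L: Z = jωL = j·1.257e+04·0.00462 = 0 + j58.06 Ω
  C: Z = 1/(jωC) = -j/(ω·C) = 0 - j27.16 Ω
Step 3 — Series combination: Z_total = R + L + C = 104 + j30.9 Ω = 108.5∠16.5° Ω.
Step 4 — Power factor: PF = cos(φ) = Re(Z)/|Z| = 104/108.49 = 0.9586.
Step 5 — Type: Im(Z) = 30.9 ⇒ lagging (phase φ = 16.5°).

PF = 0.9586 (lagging, φ = 16.5°)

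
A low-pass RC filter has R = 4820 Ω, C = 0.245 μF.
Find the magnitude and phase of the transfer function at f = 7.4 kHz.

Step 1 — Angular frequency: ω = 2π·7400 = 4.65e+04 rad/s.
Step 2 — Transfer function: H(jω) = 1/(1 + jωRC).
Step 3 — Denominator: 1 + jωRC = 1 + j·4.65e+04·4820·2.45e-07 = 1 + j54.91.
Step 4 — H = 0.0003316 - j0.01821.
Step 5 — Magnitude: |H| = 0.01821 (-34.8 dB); phase: φ = -89.0°.

|H| = 0.01821 (-34.8 dB), φ = -89.0°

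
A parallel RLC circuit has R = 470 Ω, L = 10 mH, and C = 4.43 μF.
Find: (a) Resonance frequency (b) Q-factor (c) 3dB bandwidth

Step 1 — Resonance: ω₀ = 1/√(LC) = 1/√(0.01·4.43e-06) = 4751 rad/s.
Step 2 — f₀ = ω₀/(2π) = 756.2 Hz.
Step 3 — Parallel Q: Q = R/(ω₀L) = 470/(4751·0.01) = 9.892.
Step 4 — Bandwidth: Δω = ω₀/Q = 480.3 rad/s; BW = Δω/(2π) = 76.44 Hz.

(a) f₀ = 756.2 Hz  (b) Q = 9.892  (c) BW = 76.44 Hz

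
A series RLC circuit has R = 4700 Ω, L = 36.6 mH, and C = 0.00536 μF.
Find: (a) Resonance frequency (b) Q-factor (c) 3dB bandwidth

Step 1 — Resonance: ω₀ = 1/√(LC) = 1/√(0.0366·5.36e-09) = 7.14e+04 rad/s.
Step 2 — f₀ = ω₀/(2π) = 1.136e+04 Hz.
Step 3 — Series Q: Q = ω₀L/R = 7.14e+04·0.0366/4700 = 0.556.
Step 4 — Bandwidth: Δω = ω₀/Q = 1.284e+05 rad/s; BW = Δω/(2π) = 2.044e+04 Hz.

(a) f₀ = 1.136e+04 Hz  (b) Q = 0.556  (c) BW = 2.044e+04 Hz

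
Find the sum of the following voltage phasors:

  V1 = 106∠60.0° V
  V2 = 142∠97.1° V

Step 1 — Convert each phasor to rectangular form:
  V1 = 106·(cos(60.0°) + j·sin(60.0°)) = 53 + j91.8 V
  V2 = 142·(cos(97.1°) + j·sin(97.1°)) = -17.55 + j140.9 V
Step 2 — Sum components: V_total = 35.45 + j232.7 V.
Step 3 — Convert to polar: |V_total| = 235.4 V, ∠V_total = 81.3°.

V_total = 235.4∠81.3° V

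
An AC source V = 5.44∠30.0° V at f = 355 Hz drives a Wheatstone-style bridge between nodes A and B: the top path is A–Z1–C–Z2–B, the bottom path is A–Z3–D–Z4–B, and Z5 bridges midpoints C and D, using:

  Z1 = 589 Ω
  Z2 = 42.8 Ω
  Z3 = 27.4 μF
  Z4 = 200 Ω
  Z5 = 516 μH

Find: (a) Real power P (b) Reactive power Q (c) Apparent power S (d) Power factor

Step 1 — Angular frequency: ω = 2π·f = 2π·355 = 2231 rad/s.
Step 2 — Component impedances:
  Z1: Z = R = 589 Ω
  Z2: Z = R = 42.8 Ω
  Z3: Z = 1/(jωC) = -j/(ω·C) = 0 - j16.36 Ω
  Z4: Z = R = 200 Ω
  Z5: Z = jωL = j·2231·0.000516 = 0 + j1.151 Ω
Step 3 — Bridge requires nodal analysis (the Z5 bridge couples midpoints C and D, so the two paths cannot be reduced to a simple series/parallel combination). Setting node B to ground and injecting 1 A at node A, the 3-node admittance system at A, C, D solves to V_A = Z_AB = 35.66 - j15.57 Ω = 38.91∠-23.6° Ω.
Step 4 — Source phasor: V = 5.44∠30.0° V = 4.711 + j2.72 V.
Step 5 — Current: I = V / Z = 0.08299 + j0.1125 A = 0.1398∠53.6° A.
Step 6 — Complex power: S = V·I* = 0.697 - j0.3043 VA.
Step 7 — Real power: P = Re(S) = 0.697 W.
Step 8 — Reactive power: Q = Im(S) = -0.3043 VAR.
Step 9 — Apparent power: |S| = 0.7605 VA.
Step 10 — Power factor: PF = P/|S| = 0.9165 (leading).

(a) P = 0.697 W  (b) Q = -0.3043 VAR  (c) S = 0.7605 VA  (d) PF = 0.9165 (leading)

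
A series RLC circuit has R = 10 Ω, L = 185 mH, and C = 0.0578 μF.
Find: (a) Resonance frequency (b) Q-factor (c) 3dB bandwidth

Step 1 — Resonance condition Im(Z)=0 gives ω₀ = 1/√(LC).
Step 2 — ω₀ = 1/√(0.185·5.78e-08) = 9671 rad/s.
Step 3 — f₀ = ω₀/(2π) = 1539 Hz.
Step 4 — Series Q: Q = ω₀L/R = 9671·0.185/10 = 178.9.
Step 5 — 3dB bandwidth: Δω = ω₀/Q = 54.05 rad/s; BW = Δω/(2π) = 8.603 Hz.

(a) f₀ = 1539 Hz  (b) Q = 178.9  (c) BW = 8.603 Hz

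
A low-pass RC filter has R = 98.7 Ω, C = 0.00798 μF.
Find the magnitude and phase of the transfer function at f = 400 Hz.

Step 1 — Angular frequency: ω = 2π·400 = 2513 rad/s.
Step 2 — Transfer function: H(jω) = 1/(1 + jωRC).
Step 3 — Denominator: 1 + jωRC = 1 + j·2513·98.7·7.98e-09 = 1 + j0.00198.
Step 4 — H = 1 - j0.00198.
Step 5 — Magnitude: |H| = 1 (-0.0 dB); phase: φ = -0.1°.

|H| = 1 (-0.0 dB), φ = -0.1°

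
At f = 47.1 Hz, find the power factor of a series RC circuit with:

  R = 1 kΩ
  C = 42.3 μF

Step 1 — Angular frequency: ω = 2π·f = 2π·47.1 = 295.9 rad/s.
Step 2 — Component impedances:
  R: Z = R = 1000 Ω
  C: Z = 1/(jωC) = -j/(ω·C) = 0 - j79.88 Ω
Step 3 — Series combination: Z_total = R + C = 1000 - j79.88 Ω = 1003∠-4.6° Ω.
Step 4 — Power factor: PF = cos(φ) = Re(Z)/|Z| = 1000/1003.2 = 0.9968.
Step 5 — Type: Im(Z) = -79.88 ⇒ leading (phase φ = -4.6°).

PF = 0.9968 (leading, φ = -4.6°)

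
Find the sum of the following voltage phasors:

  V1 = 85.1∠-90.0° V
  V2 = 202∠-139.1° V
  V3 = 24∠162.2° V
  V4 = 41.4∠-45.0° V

Step 1 — Convert each phasor to rectangular form:
  V1 = 85.1·(cos(-90.0°) + j·sin(-90.0°)) = 0 - j85.1 V
  V2 = 202·(cos(-139.1°) + j·sin(-139.1°)) = -152.7 - j132.3 V
  V3 = 24·(cos(162.2°) + j·sin(162.2°)) = -22.85 + j7.337 V
  V4 = 41.4·(cos(-45.0°) + j·sin(-45.0°)) = 29.27 - j29.27 V
Step 2 — Sum components: V_total = -146.3 - j239.3 V.
Step 3 — Convert to polar: |V_total| = 280.5 V, ∠V_total = -121.4°.

V_total = 280.5∠-121.4° V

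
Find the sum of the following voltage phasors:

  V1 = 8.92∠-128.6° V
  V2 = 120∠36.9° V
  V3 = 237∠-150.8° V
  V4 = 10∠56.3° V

Step 1 — Convert each phasor to rectangular form:
  V1 = 8.92·(cos(-128.6°) + j·sin(-128.6°)) = -5.565 - j6.971 V
  V2 = 120·(cos(36.9°) + j·sin(36.9°)) = 95.96 + j72.05 V
  V3 = 237·(cos(-150.8°) + j·sin(-150.8°)) = -206.9 - j115.6 V
  V4 = 10·(cos(56.3°) + j·sin(56.3°)) = 5.548 + j8.32 V
Step 2 — Sum components: V_total = -110.9 - j42.22 V.
Step 3 — Convert to polar: |V_total| = 118.7 V, ∠V_total = -159.2°.

V_total = 118.7∠-159.2° V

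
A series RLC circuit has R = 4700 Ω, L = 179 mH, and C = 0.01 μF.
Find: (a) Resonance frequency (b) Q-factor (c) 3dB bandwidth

Step 1 — Resonance condition Im(Z)=0 gives ω₀ = 1/√(LC).
Step 2 — ω₀ = 1/√(0.179·1e-08) = 2.364e+04 rad/s.
Step 3 — f₀ = ω₀/(2π) = 3762 Hz.
Step 4 — Series Q: Q = ω₀L/R = 2.364e+04·0.179/4700 = 0.9002.
Step 5 — 3dB bandwidth: Δω = ω₀/Q = 2.626e+04 rad/s; BW = Δω/(2π) = 4179 Hz.

(a) f₀ = 3762 Hz  (b) Q = 0.9002  (c) BW = 4179 Hz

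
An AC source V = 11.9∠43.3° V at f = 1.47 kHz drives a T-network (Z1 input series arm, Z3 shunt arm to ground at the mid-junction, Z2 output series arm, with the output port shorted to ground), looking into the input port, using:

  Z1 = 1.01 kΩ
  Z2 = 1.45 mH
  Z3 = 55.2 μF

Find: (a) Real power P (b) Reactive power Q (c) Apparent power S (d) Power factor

Step 1 — Angular frequency: ω = 2π·f = 2π·1470 = 9236 rad/s.
Step 2 — Component impedances:
  Z1: Z = R = 1010 Ω
  Z2: Z = jωL = j·9236·0.00145 = 0 + j13.39 Ω
  Z3: Z = 1/(jωC) = -j/(ω·C) = 0 - j1.961 Ω
Step 3 — With the output port shorted to ground, the output series arm Z2 runs from the junction to ground; the shunt arm Z3 also runs from the junction to ground. They appear in parallel: Z3 || Z2 = 0 - j2.298 Ω.
Step 4 — Series with input arm Z1: Z_in = Z1 + (Z3 || Z2) = 1010 - j2.298 Ω = 1010∠-0.1° Ω.
Step 5 — Source phasor: V = 11.9∠43.3° V = 8.66 + j8.161 V.
Step 6 — Current: I = V / Z = 0.008556 + j0.0081 A = 0.01178∠43.4° A.
Step 7 — Complex power: S = V·I* = 0.1402 - j0.000319 VA.
Step 8 — Real power: P = Re(S) = 0.1402 W.
Step 9 — Reactive power: Q = Im(S) = -0.000319 VAR.
Step 10 — Apparent power: |S| = 0.1402 VA.
Step 11 — Power factor: PF = P/|S| = 1 (leading).

(a) P = 0.1402 W  (b) Q = -0.000319 VAR  (c) S = 0.1402 VA  (d) PF = 1 (leading)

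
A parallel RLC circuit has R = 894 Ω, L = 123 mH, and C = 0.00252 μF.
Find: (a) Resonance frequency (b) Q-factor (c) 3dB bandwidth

Step 1 — Resonance: ω₀ = 1/√(LC) = 1/√(0.123·2.52e-09) = 5.68e+04 rad/s.
Step 2 — f₀ = ω₀/(2π) = 9040 Hz.
Step 3 — Parallel Q: Q = R/(ω₀L) = 894/(5.68e+04·0.123) = 0.128.
Step 4 — Bandwidth: Δω = ω₀/Q = 4.439e+05 rad/s; BW = Δω/(2π) = 7.065e+04 Hz.

(a) f₀ = 9040 Hz  (b) Q = 0.128  (c) BW = 7.065e+04 Hz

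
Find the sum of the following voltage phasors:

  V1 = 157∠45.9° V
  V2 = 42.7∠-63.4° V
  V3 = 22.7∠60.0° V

Step 1 — Convert each phasor to rectangular form:
  V1 = 157·(cos(45.9°) + j·sin(45.9°)) = 109.3 + j112.7 V
  V2 = 42.7·(cos(-63.4°) + j·sin(-63.4°)) = 19.12 - j38.18 V
  V3 = 22.7·(cos(60.0°) + j·sin(60.0°)) = 11.35 + j19.66 V
Step 2 — Sum components: V_total = 139.7 + j94.22 V.
Step 3 — Convert to polar: |V_total| = 168.5 V, ∠V_total = 34.0°.

V_total = 168.5∠34.0° V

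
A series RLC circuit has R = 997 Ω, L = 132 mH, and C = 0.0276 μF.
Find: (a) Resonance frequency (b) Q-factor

Step 1 — Resonance condition Im(Z)=0 gives ω₀ = 1/√(LC).
Step 2 — ω₀ = 1/√(0.132·2.76e-08) = 1.657e+04 rad/s.
Step 3 — f₀ = ω₀/(2π) = 2637 Hz.
Step 4 — Series Q: Q = ω₀L/R = 1.657e+04·0.132/997 = 2.193.

(a) f₀ = 2637 Hz  (b) Q = 2.193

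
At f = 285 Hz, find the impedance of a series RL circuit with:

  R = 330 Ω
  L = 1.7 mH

Step 1 — Angular frequency: ω = 2π·f = 2π·285 = 1791 rad/s.
Step 2 — Component impedances:
  R: Z = R = 330 Ω
  L: Z = jωL = j·1791·0.0017 = 0 + j3.044 Ω
Step 3 — Series combination: Z_total = R + L = 330 + j3.044 Ω = 330∠0.5° Ω.

Z = 330 + j3.044 Ω = 330∠0.5° Ω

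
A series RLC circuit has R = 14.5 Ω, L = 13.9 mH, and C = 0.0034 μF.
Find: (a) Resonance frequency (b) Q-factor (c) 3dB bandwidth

Step 1 — Resonance: ω₀ = 1/√(LC) = 1/√(0.0139·3.4e-09) = 1.455e+05 rad/s.
Step 2 — f₀ = ω₀/(2π) = 2.315e+04 Hz.
Step 3 — Series Q: Q = ω₀L/R = 1.455e+05·0.0139/14.5 = 139.4.
Step 4 — Bandwidth: Δω = ω₀/Q = 1043 rad/s; BW = Δω/(2π) = 166 Hz.

(a) f₀ = 2.315e+04 Hz  (b) Q = 139.4  (c) BW = 166 Hz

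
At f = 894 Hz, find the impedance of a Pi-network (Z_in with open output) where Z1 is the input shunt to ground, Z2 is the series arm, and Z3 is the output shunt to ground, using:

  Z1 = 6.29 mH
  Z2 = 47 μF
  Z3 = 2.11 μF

Step 1 — Angular frequency: ω = 2π·f = 2π·894 = 5617 rad/s.
Step 2 — Component impedances:
  Z1: Z = jωL = j·5617·0.00629 = 0 + j35.33 Ω
  Z2: Z = 1/(jωC) = -j/(ω·C) = 0 - j3.788 Ω
  Z3: Z = 1/(jωC) = -j/(ω·C) = 0 - j84.37 Ω
Step 3 — With open output, the series arm Z2 and the output shunt Z3 appear in series to ground: Z2 + Z3 = 0 - j88.16 Ω.
Step 4 — Parallel with input shunt Z1: Z_in = Z1 || (Z2 + Z3) = 0 + j58.96 Ω = 58.96∠90.0° Ω.

Z = 0 + j58.96 Ω = 58.96∠90.0° Ω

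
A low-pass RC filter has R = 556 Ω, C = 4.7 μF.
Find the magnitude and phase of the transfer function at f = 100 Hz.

Step 1 — Angular frequency: ω = 2π·100 = 628.3 rad/s.
Step 2 — Transfer function: H(jω) = 1/(1 + jωRC).
Step 3 — Denominator: 1 + jωRC = 1 + j·628.3·556·4.7e-06 = 1 + j1.642.
Step 4 — H = 0.2706 - j0.4443.
Step 5 — Magnitude: |H| = 0.5202 (-5.7 dB); phase: φ = -58.7°.

|H| = 0.5202 (-5.7 dB), φ = -58.7°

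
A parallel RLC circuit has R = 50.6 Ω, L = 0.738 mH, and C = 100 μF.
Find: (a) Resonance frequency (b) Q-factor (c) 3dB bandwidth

Step 1 — Resonance: ω₀ = 1/√(LC) = 1/√(0.000738·0.0001) = 3681 rad/s.
Step 2 — f₀ = ω₀/(2π) = 585.9 Hz.
Step 3 — Parallel Q: Q = R/(ω₀L) = 50.6/(3681·0.000738) = 18.63.
Step 4 — Bandwidth: Δω = ω₀/Q = 197.6 rad/s; BW = Δω/(2π) = 31.45 Hz.

(a) f₀ = 585.9 Hz  (b) Q = 18.63  (c) BW = 31.45 Hz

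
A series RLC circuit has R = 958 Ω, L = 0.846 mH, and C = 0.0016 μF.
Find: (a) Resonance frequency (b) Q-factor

Step 1 — Resonance condition Im(Z)=0 gives ω₀ = 1/√(LC).
Step 2 — ω₀ = 1/√(0.000846·1.6e-09) = 8.595e+05 rad/s.
Step 3 — f₀ = ω₀/(2π) = 1.368e+05 Hz.
Step 4 — Series Q: Q = ω₀L/R = 8.595e+05·0.000846/958 = 0.759.

(a) f₀ = 1.368e+05 Hz  (b) Q = 0.759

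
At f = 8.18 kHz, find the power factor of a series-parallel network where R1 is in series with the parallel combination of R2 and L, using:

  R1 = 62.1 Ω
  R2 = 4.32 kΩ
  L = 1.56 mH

Step 1 — Angular frequency: ω = 2π·f = 2π·8180 = 5.14e+04 rad/s.
Step 2 — Component impedances:
  R1: Z = R = 62.1 Ω
  R2: Z = R = 4320 Ω
  L: Z = jωL = j·5.14e+04·0.00156 = 0 + j80.18 Ω
Step 3 — Parallel branch: R2 || L = 1/(1/R2 + 1/L) = 1.488 + j80.15 Ω.
Step 4 — Series with R1: Z_total = R1 + (R2 || L) = 63.59 + j80.15 Ω = 102.3∠51.6° Ω.
Step 5 — Power factor: PF = cos(φ) = Re(Z)/|Z| = 63.588/102.31 = 0.6215.
Step 6 — Type: Im(Z) = 80.15 ⇒ lagging (phase φ = 51.6°).

PF = 0.6215 (lagging, φ = 51.6°)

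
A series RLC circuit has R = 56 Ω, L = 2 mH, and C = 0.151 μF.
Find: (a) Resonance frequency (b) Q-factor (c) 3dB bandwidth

Step 1 — Resonance condition Im(Z)=0 gives ω₀ = 1/√(LC).
Step 2 — ω₀ = 1/√(0.002·1.51e-07) = 5.754e+04 rad/s.
Step 3 — f₀ = ω₀/(2π) = 9158 Hz.
Step 4 — Series Q: Q = ω₀L/R = 5.754e+04·0.002/56 = 2.055.
Step 5 — 3dB bandwidth: Δω = ω₀/Q = 2.8e+04 rad/s; BW = Δω/(2π) = 4456 Hz.

(a) f₀ = 9158 Hz  (b) Q = 2.055  (c) BW = 4456 Hz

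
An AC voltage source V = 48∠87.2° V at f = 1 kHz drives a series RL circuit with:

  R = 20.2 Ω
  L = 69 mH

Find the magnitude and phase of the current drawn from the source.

Step 1 — Angular frequency: ω = 2π·f = 2π·1000 = 6283 rad/s.
Step 2 — Component impedances:
  R: Z = R = 20.2 Ω
  L: Z = jωL = j·6283·0.069 = 0 + j433.5 Ω
Step 3 — Series combination: Z_total = R + L = 20.2 + j433.5 Ω = 434∠87.3° Ω.
Step 4 — Source phasor: V = 48∠87.2° V = 2.345 + j47.94 V.
Step 5 — Ohm's law: I = V / Z_total = (2.345 + j47.94) / (20.2 + j433.5) = 0.1106 - j0.0002554 A.
Step 6 — Convert to polar: |I| = 0.1106 A, ∠I = -0.1°.

I = 0.1106∠-0.1° A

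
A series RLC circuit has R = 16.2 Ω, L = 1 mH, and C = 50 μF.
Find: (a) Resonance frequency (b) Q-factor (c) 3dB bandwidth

Step 1 — Resonance: ω₀ = 1/√(LC) = 1/√(0.001·5e-05) = 4472 rad/s.
Step 2 — f₀ = ω₀/(2π) = 711.8 Hz.
Step 3 — Series Q: Q = ω₀L/R = 4472·0.001/16.2 = 0.2761.
Step 4 — Bandwidth: Δω = ω₀/Q = 1.62e+04 rad/s; BW = Δω/(2π) = 2578 Hz.

(a) f₀ = 711.8 Hz  (b) Q = 0.2761  (c) BW = 2578 Hz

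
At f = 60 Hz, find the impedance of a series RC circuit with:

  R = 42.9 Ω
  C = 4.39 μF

Step 1 — Angular frequency: ω = 2π·f = 2π·60 = 377 rad/s.
Step 2 — Component impedances:
  R: Z = R = 42.9 Ω
  C: Z = 1/(jωC) = -j/(ω·C) = 0 - j604.2 Ω
Step 3 — Series combination: Z_total = R + C = 42.9 - j604.2 Ω = 605.8∠-85.9° Ω.

Z = 42.9 - j604.2 Ω = 605.8∠-85.9° Ω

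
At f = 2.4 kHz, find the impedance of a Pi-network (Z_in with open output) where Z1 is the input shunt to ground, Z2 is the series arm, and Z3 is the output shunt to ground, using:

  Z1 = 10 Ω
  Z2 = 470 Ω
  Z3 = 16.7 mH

Step 1 — Angular frequency: ω = 2π·f = 2π·2400 = 1.508e+04 rad/s.
Step 2 — Component impedances:
  Z1: Z = R = 10 Ω
  Z2: Z = R = 470 Ω
  Z3: Z = jωL = j·1.508e+04·0.0167 = 0 + j251.8 Ω
Step 3 — With open output, the series arm Z2 and the output shunt Z3 appear in series to ground: Z2 + Z3 = 470 + j251.8 Ω.
Step 4 — Parallel with input shunt Z1: Z_in = Z1 || (Z2 + Z3) = 9.837 + j0.08571 Ω = 9.837∠0.5° Ω.

Z = 9.837 + j0.08571 Ω = 9.837∠0.5° Ω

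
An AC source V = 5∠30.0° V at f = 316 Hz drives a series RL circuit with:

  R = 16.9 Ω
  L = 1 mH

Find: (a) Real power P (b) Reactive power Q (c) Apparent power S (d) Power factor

Step 1 — Angular frequency: ω = 2π·f = 2π·316 = 1985 rad/s.
Step 2 — Component impedances:
  R: Z = R = 16.9 Ω
  L: Z = jωL = j·1985·0.001 = 0 + j1.985 Ω
Step 3 — Series combination: Z_total = R + L = 16.9 + j1.985 Ω = 17.02∠6.7° Ω.
Step 4 — Source phasor: V = 5∠30.0° V = 4.33 + j2.5 V.
Step 5 — Current: I = V / Z = 0.2699 + j0.1162 A = 0.2938∠23.3° A.
Step 6 — Complex power: S = V·I* = 1.459 + j0.1714 VA.
Step 7 — Real power: P = Re(S) = 1.459 W.
Step 8 — Reactive power: Q = Im(S) = 0.1714 VAR.
Step 9 — Apparent power: |S| = 1.469 VA.
Step 10 — Power factor: PF = P/|S| = 0.9932 (lagging).

(a) P = 1.459 W  (b) Q = 0.1714 VAR  (c) S = 1.469 VA  (d) PF = 0.9932 (lagging)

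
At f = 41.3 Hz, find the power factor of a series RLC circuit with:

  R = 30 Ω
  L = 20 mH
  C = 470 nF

Step 1 — Angular frequency: ω = 2π·f = 2π·41.3 = 259.5 rad/s.
Step 2 — Component impedances:
  R: Z = R = 30 Ω
  L: Z = jωL = j·259.5·0.02 = 0 + j5.19 Ω
  C: Z = 1/(jωC) = -j/(ω·C) = 0 - j8199 Ω
Step 3 — Series combination: Z_total = R + L + C = 30 - j8194 Ω = 8194∠-89.8° Ω.
Step 4 — Power factor: PF = cos(φ) = Re(Z)/|Z| = 30/8194 = 0.003661.
Step 5 — Type: Im(Z) = -8194 ⇒ leading (phase φ = -89.8°).

PF = 0.003661 (leading, φ = -89.8°)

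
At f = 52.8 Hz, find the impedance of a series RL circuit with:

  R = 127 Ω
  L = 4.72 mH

Step 1 — Angular frequency: ω = 2π·f = 2π·52.8 = 331.8 rad/s.
Step 2 — Component impedances:
  R: Z = R = 127 Ω
  L: Z = jωL = j·331.8·0.00472 = 0 + j1.566 Ω
Step 3 — Series combination: Z_total = R + L = 127 + j1.566 Ω = 127∠0.7° Ω.

Z = 127 + j1.566 Ω = 127∠0.7° Ω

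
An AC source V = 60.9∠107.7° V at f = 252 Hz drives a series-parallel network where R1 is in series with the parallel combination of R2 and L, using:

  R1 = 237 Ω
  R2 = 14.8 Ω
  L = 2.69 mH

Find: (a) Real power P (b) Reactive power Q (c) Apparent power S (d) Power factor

Step 1 — Angular frequency: ω = 2π·f = 2π·252 = 1583 rad/s.
Step 2 — Component impedances:
  R1: Z = R = 237 Ω
  R2: Z = R = 14.8 Ω
  L: Z = jωL = j·1583·0.00269 = 0 + j4.259 Ω
Step 3 — Parallel branch: R2 || L = 1/(1/R2 + 1/L) = 1.132 + j3.933 Ω.
Step 4 — Series with R1: Z_total = R1 + (R2 || L) = 238.1 + j3.933 Ω = 238.2∠0.9° Ω.
Step 5 — Source phasor: V = 60.9∠107.7° V = -18.52 + j58.02 V.
Step 6 — Current: I = V / Z = -0.07371 + j0.2449 A = 0.2557∠106.8° A.
Step 7 — Complex power: S = V·I* = 15.57 + j0.2572 VA.
Step 8 — Real power: P = Re(S) = 15.57 W.
Step 9 — Reactive power: Q = Im(S) = 0.2572 VAR.
Step 10 — Apparent power: |S| = 15.57 VA.
Step 11 — Power factor: PF = P/|S| = 0.9999 (lagging).

(a) P = 15.57 W  (b) Q = 0.2572 VAR  (c) S = 15.57 VA  (d) PF = 0.9999 (lagging)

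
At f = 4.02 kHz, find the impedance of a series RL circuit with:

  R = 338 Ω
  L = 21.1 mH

Step 1 — Angular frequency: ω = 2π·f = 2π·4020 = 2.526e+04 rad/s.
Step 2 — Component impedances:
  R: Z = R = 338 Ω
  L: Z = jωL = j·2.526e+04·0.0211 = 0 + j533 Ω
Step 3 — Series combination: Z_total = R + L = 338 + j533 Ω = 631.1∠57.6° Ω.

Z = 338 + j533 Ω = 631.1∠57.6° Ω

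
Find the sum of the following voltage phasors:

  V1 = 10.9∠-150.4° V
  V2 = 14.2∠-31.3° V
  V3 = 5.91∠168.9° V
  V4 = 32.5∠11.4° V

Step 1 — Convert each phasor to rectangular form:
  V1 = 10.9·(cos(-150.4°) + j·sin(-150.4°)) = -9.477 - j5.384 V
  V2 = 14.2·(cos(-31.3°) + j·sin(-31.3°)) = 12.13 - j7.377 V
  V3 = 5.91·(cos(168.9°) + j·sin(168.9°)) = -5.799 + j1.138 V
  V4 = 32.5·(cos(11.4°) + j·sin(11.4°)) = 31.86 + j6.424 V
Step 2 — Sum components: V_total = 28.72 - j5.199 V.
Step 3 — Convert to polar: |V_total| = 29.18 V, ∠V_total = -10.3°.

V_total = 29.18∠-10.3° V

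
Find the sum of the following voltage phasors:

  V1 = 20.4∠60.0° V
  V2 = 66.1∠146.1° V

Step 1 — Convert each phasor to rectangular form:
  V1 = 20.4·(cos(60.0°) + j·sin(60.0°)) = 10.2 + j17.67 V
  V2 = 66.1·(cos(146.1°) + j·sin(146.1°)) = -54.86 + j36.87 V
Step 2 — Sum components: V_total = -44.66 + j54.53 V.
Step 3 — Convert to polar: |V_total| = 70.49 V, ∠V_total = 129.3°.

V_total = 70.49∠129.3° V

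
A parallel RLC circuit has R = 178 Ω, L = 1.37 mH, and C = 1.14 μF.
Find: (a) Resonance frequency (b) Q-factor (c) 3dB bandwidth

Step 1 — Resonance: ω₀ = 1/√(LC) = 1/√(0.00137·1.14e-06) = 2.53e+04 rad/s.
Step 2 — f₀ = ω₀/(2π) = 4027 Hz.
Step 3 — Parallel Q: Q = R/(ω₀L) = 178/(2.53e+04·0.00137) = 5.135.
Step 4 — Bandwidth: Δω = ω₀/Q = 4928 rad/s; BW = Δω/(2π) = 784.3 Hz.

(a) f₀ = 4027 Hz  (b) Q = 5.135  (c) BW = 784.3 Hz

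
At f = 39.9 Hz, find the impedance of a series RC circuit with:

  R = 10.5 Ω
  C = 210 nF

Step 1 — Angular frequency: ω = 2π·f = 2π·39.9 = 250.7 rad/s.
Step 2 — Component impedances:
  R: Z = R = 10.5 Ω
  C: Z = 1/(jωC) = -j/(ω·C) = 0 - j1.899e+04 Ω
Step 3 — Series combination: Z_total = R + C = 10.5 - j1.899e+04 Ω = 1.899e+04∠-90.0° Ω.

Z = 10.5 - j1.899e+04 Ω = 1.899e+04∠-90.0° Ω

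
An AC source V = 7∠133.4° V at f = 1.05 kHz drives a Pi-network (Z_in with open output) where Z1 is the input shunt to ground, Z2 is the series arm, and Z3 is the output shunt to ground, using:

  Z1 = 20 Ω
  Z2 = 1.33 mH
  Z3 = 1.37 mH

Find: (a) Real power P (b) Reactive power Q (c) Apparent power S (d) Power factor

Step 1 — Angular frequency: ω = 2π·f = 2π·1050 = 6597 rad/s.
Step 2 — Component impedances:
  Z1: Z = R = 20 Ω
  Z2: Z = jωL = j·6597·0.00133 = 0 + j8.774 Ω
  Z3: Z = jωL = j·6597·0.00137 = 0 + j9.038 Ω
Step 3 — With open output, the series arm Z2 and the output shunt Z3 appear in series to ground: Z2 + Z3 = 0 + j17.81 Ω.
Step 4 — Parallel with input shunt Z1: Z_in = Z1 || (Z2 + Z3) = 8.847 + j9.933 Ω = 13.3∠48.3° Ω.
Step 5 — Source phasor: V = 7∠133.4° V = -4.81 + j5.086 V.
Step 6 — Current: I = V / Z = 0.04505 + j0.5243 A = 0.5262∠85.1° A.
Step 7 — Complex power: S = V·I* = 2.45 + j2.751 VA.
Step 8 — Real power: P = Re(S) = 2.45 W.
Step 9 — Reactive power: Q = Im(S) = 2.751 VAR.
Step 10 — Apparent power: |S| = 3.684 VA.
Step 11 — Power factor: PF = P/|S| = 0.6651 (lagging).

(a) P = 2.45 W  (b) Q = 2.751 VAR  (c) S = 3.684 VA  (d) PF = 0.6651 (lagging)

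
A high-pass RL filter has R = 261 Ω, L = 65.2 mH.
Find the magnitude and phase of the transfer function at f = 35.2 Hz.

Step 1 — Angular frequency: ω = 2π·35.2 = 221.2 rad/s.
Step 2 — Transfer function: H(jω) = jωL/(R + jωL).
Step 3 — Numerator jωL = j·14.42; denominator R + jωL = 261 + j14.42.
Step 4 — H = 0.003043 + j0.05508.
Step 5 — Magnitude: |H| = 0.05517 (-25.2 dB); phase: φ = 86.8°.

|H| = 0.05517 (-25.2 dB), φ = 86.8°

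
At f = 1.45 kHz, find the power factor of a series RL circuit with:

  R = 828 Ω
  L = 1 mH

Step 1 — Angular frequency: ω = 2π·f = 2π·1450 = 9111 rad/s.
Step 2 — Component impedances:
  R: Z = R = 828 Ω
  L: Z = jωL = j·9111·0.001 = 0 + j9.111 Ω
Step 3 — Series combination: Z_total = R + L = 828 + j9.111 Ω = 828.1∠0.6° Ω.
Step 4 — Power factor: PF = cos(φ) = Re(Z)/|Z| = 828/828.1 = 0.9999.
Step 5 — Type: Im(Z) = 9.111 ⇒ lagging (phase φ = 0.6°).

PF = 0.9999 (lagging, φ = 0.6°)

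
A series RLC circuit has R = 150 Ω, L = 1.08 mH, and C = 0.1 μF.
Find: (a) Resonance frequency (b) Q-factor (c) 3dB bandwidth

Step 1 — Resonance: ω₀ = 1/√(LC) = 1/√(0.00108·1e-07) = 9.623e+04 rad/s.
Step 2 — f₀ = ω₀/(2π) = 1.531e+04 Hz.
Step 3 — Series Q: Q = ω₀L/R = 9.623e+04·0.00108/150 = 0.6928.
Step 4 — Bandwidth: Δω = ω₀/Q = 1.389e+05 rad/s; BW = Δω/(2π) = 2.21e+04 Hz.

(a) f₀ = 1.531e+04 Hz  (b) Q = 0.6928  (c) BW = 2.21e+04 Hz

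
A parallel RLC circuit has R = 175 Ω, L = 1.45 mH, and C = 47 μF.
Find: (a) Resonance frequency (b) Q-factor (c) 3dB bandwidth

Step 1 — Resonance: ω₀ = 1/√(LC) = 1/√(0.00145·4.7e-05) = 3831 rad/s.
Step 2 — f₀ = ω₀/(2π) = 609.7 Hz.
Step 3 — Parallel Q: Q = R/(ω₀L) = 175/(3831·0.00145) = 31.51.
Step 4 — Bandwidth: Δω = ω₀/Q = 121.6 rad/s; BW = Δω/(2π) = 19.35 Hz.

(a) f₀ = 609.7 Hz  (b) Q = 31.51  (c) BW = 19.35 Hz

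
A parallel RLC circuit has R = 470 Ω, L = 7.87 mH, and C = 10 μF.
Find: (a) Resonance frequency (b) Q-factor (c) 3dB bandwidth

Step 1 — Resonance: ω₀ = 1/√(LC) = 1/√(0.00787·1e-05) = 3565 rad/s.
Step 2 — f₀ = ω₀/(2π) = 567.3 Hz.
Step 3 — Parallel Q: Q = R/(ω₀L) = 470/(3565·0.00787) = 16.75.
Step 4 — Bandwidth: Δω = ω₀/Q = 212.8 rad/s; BW = Δω/(2π) = 33.86 Hz.

(a) f₀ = 567.3 Hz  (b) Q = 16.75  (c) BW = 33.86 Hz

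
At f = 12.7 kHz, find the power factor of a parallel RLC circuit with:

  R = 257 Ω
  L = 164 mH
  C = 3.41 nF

Step 1 — Angular frequency: ω = 2π·f = 2π·1.27e+04 = 7.98e+04 rad/s.
Step 2 — Component impedances:
  R: Z = R = 257 Ω
  L: Z = jωL = j·7.98e+04·0.164 = 0 + j1.309e+04 Ω
  C: Z = 1/(jωC) = -j/(ω·C) = 0 - j3675 Ω
Step 3 — Parallel combination: 1/Z_total = 1/R + 1/L + 1/C; Z_total = 256.4 - j12.89 Ω = 256.7∠-2.9° Ω.
Step 4 — Power factor: PF = cos(φ) = Re(Z)/|Z| = 256.35/256.68 = 0.9987.
Step 5 — Type: Im(Z) = -12.89 ⇒ leading (phase φ = -2.9°).

PF = 0.9987 (leading, φ = -2.9°)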